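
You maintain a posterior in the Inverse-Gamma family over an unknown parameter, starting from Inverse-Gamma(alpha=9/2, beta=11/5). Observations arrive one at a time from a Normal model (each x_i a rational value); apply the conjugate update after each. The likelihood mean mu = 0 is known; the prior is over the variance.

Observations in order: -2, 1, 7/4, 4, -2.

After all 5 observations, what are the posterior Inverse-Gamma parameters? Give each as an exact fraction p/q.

alpha=7, beta=2597/160

obs 1: x=-2 → posterior Inverse-Gamma(5, 21/5)
obs 2: x=1 → posterior Inverse-Gamma(11/2, 47/10)
obs 3: x=7/4 → posterior Inverse-Gamma(6, 997/160)
obs 4: x=4 → posterior Inverse-Gamma(13/2, 2277/160)
obs 5: x=-2 → posterior Inverse-Gamma(7, 2597/160)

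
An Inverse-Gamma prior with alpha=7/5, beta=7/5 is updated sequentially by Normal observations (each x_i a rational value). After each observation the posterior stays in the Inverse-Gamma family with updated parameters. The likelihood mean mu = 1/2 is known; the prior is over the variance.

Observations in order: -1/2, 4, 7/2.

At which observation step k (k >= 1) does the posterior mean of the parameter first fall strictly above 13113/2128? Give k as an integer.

obs 1: x=-1/2 → posterior Inverse-Gamma(19/10, 19/10)
obs 2: x=4 → posterior Inverse-Gamma(12/5, 321/40)
obs 3: x=7/2 → posterior Inverse-Gamma(29/10, 501/40)

k = 3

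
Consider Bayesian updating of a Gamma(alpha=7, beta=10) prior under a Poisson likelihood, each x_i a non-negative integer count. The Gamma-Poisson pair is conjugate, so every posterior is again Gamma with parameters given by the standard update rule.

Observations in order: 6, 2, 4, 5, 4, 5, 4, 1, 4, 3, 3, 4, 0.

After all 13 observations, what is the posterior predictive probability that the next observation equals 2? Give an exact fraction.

44469955496027095798888583354853349606752242165514965642610834256102738769/169971871680608877762331390477222007481312173171958309869513331563600805888

obs 1: x=6 → posterior Gamma(13, 11)
obs 2: x=2 → posterior Gamma(15, 12)
obs 3: x=4 → posterior Gamma(19, 13)
obs 4: x=5 → posterior Gamma(24, 14)
obs 5: x=4 → posterior Gamma(28, 15)
obs 6: x=5 → posterior Gamma(33, 16)
obs 7: x=4 → posterior Gamma(37, 17)
obs 8: x=1 → posterior Gamma(38, 18)
obs 9: x=4 → posterior Gamma(42, 19)
obs 10: x=3 → posterior Gamma(45, 20)
obs 11: x=3 → posterior Gamma(48, 21)
obs 12: x=4 → posterior Gamma(52, 22)
obs 13: x=0 → posterior Gamma(52, 23)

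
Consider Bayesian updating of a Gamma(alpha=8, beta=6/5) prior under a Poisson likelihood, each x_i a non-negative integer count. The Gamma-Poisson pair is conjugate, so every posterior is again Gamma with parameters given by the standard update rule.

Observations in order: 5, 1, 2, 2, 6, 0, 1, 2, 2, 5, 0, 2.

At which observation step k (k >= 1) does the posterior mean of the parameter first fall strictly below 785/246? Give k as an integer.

obs 1: x=5 → posterior Gamma(13, 11/5)
obs 2: x=1 → posterior Gamma(14, 16/5)
obs 3: x=2 → posterior Gamma(16, 21/5)
obs 4: x=2 → posterior Gamma(18, 26/5)
obs 5: x=6 → posterior Gamma(24, 31/5)
obs 6: x=0 → posterior Gamma(24, 36/5)
obs 7: x=1 → posterior Gamma(25, 41/5)
obs 8: x=2 → posterior Gamma(27, 46/5)
obs 9: x=2 → posterior Gamma(29, 51/5)
obs 10: x=5 → posterior Gamma(34, 56/5)
obs 11: x=0 → posterior Gamma(34, 61/5)
obs 12: x=2 → posterior Gamma(36, 66/5)

k = 7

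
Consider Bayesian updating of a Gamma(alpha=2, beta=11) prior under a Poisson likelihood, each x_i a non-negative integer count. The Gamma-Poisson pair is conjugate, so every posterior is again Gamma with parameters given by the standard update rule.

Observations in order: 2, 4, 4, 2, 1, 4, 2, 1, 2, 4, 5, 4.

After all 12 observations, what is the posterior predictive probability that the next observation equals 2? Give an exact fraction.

obs 1: x=2 → posterior Gamma(4, 12)
obs 2: x=4 → posterior Gamma(8, 13)
obs 3: x=4 → posterior Gamma(12, 14)
obs 4: x=2 → posterior Gamma(14, 15)
obs 5: x=1 → posterior Gamma(15, 16)
obs 6: x=4 → posterior Gamma(19, 17)
obs 7: x=2 → posterior Gamma(21, 18)
obs 8: x=1 → posterior Gamma(22, 19)
obs 9: x=2 → posterior Gamma(24, 20)
obs 10: x=4 → posterior Gamma(28, 21)
obs 11: x=5 → posterior Gamma(33, 22)
obs 12: x=4 → posterior Gamma(37, 23)

170170885075110112025686034561002077927488673788187209/673346220481905860719963226704206593022095630190772224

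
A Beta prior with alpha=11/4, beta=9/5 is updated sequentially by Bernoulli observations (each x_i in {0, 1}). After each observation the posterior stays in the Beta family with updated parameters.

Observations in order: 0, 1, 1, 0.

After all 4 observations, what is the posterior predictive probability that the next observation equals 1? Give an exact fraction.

obs 1: x=0 → posterior Beta(11/4, 14/5)
obs 2: x=1 → posterior Beta(15/4, 14/5)
obs 3: x=1 → posterior Beta(19/4, 14/5)
obs 4: x=0 → posterior Beta(19/4, 19/5)

5/9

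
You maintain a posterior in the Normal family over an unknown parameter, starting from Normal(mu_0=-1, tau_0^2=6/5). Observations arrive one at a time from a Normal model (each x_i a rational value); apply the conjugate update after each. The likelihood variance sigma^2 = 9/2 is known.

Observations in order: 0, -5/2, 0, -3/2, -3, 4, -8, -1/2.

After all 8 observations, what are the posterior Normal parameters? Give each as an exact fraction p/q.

obs 1: x=0 → posterior Normal(-15/19, 18/19)
obs 2: x=-5/2 → posterior Normal(-25/23, 18/23)
obs 3: x=0 → posterior Normal(-25/27, 2/3)
obs 4: x=-3/2 → posterior Normal(-1, 18/31)
obs 5: x=-3 → posterior Normal(-43/35, 18/35)
obs 6: x=4 → posterior Normal(-9/13, 6/13)
obs 7: x=-8 → posterior Normal(-59/43, 18/43)
obs 8: x=-1/2 → posterior Normal(-61/47, 18/47)

mu_0=-61/47, tau_0^2=18/47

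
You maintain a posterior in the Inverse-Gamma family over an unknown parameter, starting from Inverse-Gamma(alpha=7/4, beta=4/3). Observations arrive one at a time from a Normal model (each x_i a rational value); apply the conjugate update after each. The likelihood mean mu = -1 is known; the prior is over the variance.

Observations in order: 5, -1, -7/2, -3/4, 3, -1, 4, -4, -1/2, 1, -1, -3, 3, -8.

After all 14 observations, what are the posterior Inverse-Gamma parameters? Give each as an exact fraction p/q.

alpha=35/4, beta=8075/96

obs 1: x=5 → posterior Inverse-Gamma(9/4, 58/3)
obs 2: x=-1 → posterior Inverse-Gamma(11/4, 58/3)
obs 3: x=-7/2 → posterior Inverse-Gamma(13/4, 539/24)
obs 4: x=-3/4 → posterior Inverse-Gamma(15/4, 2159/96)
obs 5: x=3 → posterior Inverse-Gamma(17/4, 2927/96)
obs 6: x=-1 → posterior Inverse-Gamma(19/4, 2927/96)
obs 7: x=4 → posterior Inverse-Gamma(21/4, 4127/96)
obs 8: x=-4 → posterior Inverse-Gamma(23/4, 4559/96)
obs 9: x=-1/2 → posterior Inverse-Gamma(25/4, 4571/96)
obs 10: x=1 → posterior Inverse-Gamma(27/4, 4763/96)
obs 11: x=-1 → posterior Inverse-Gamma(29/4, 4763/96)
obs 12: x=-3 → posterior Inverse-Gamma(31/4, 4955/96)
obs 13: x=3 → posterior Inverse-Gamma(33/4, 5723/96)
obs 14: x=-8 → posterior Inverse-Gamma(35/4, 8075/96)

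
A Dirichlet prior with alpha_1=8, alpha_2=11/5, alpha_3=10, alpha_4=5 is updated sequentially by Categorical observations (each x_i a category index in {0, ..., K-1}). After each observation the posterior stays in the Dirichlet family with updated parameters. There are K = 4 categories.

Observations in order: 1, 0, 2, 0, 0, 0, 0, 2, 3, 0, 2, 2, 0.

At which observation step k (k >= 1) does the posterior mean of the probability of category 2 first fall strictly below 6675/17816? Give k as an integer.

obs 1: x=1 → posterior Dirichlet(8, 16/5, 10, 5)
obs 2: x=0 → posterior Dirichlet(9, 16/5, 10, 5)
obs 3: x=2 → posterior Dirichlet(9, 16/5, 11, 5)
obs 4: x=0 → posterior Dirichlet(10, 16/5, 11, 5)
obs 5: x=0 → posterior Dirichlet(11, 16/5, 11, 5)
obs 6: x=0 → posterior Dirichlet(12, 16/5, 11, 5)
obs 7: x=0 → posterior Dirichlet(13, 16/5, 11, 5)
obs 8: x=2 → posterior Dirichlet(13, 16/5, 12, 5)
obs 9: x=3 → posterior Dirichlet(13, 16/5, 12, 6)
obs 10: x=0 → posterior Dirichlet(14, 16/5, 12, 6)
obs 11: x=2 → posterior Dirichlet(14, 16/5, 13, 6)
obs 12: x=2 → posterior Dirichlet(14, 16/5, 14, 6)
obs 13: x=0 → posterior Dirichlet(15, 16/5, 14, 6)

k = 2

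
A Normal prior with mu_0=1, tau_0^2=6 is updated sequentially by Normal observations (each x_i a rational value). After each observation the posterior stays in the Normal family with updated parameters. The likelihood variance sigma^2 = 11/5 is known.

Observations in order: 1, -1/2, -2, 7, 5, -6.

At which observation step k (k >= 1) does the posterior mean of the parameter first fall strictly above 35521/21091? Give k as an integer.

k = 5

obs 1: x=1 → posterior Normal(1, 66/41)
obs 2: x=-1/2 → posterior Normal(26/71, 66/71)
obs 3: x=-2 → posterior Normal(-34/101, 66/101)
obs 4: x=7 → posterior Normal(176/131, 66/131)
obs 5: x=5 → posterior Normal(326/161, 66/161)
obs 6: x=-6 → posterior Normal(146/191, 66/191)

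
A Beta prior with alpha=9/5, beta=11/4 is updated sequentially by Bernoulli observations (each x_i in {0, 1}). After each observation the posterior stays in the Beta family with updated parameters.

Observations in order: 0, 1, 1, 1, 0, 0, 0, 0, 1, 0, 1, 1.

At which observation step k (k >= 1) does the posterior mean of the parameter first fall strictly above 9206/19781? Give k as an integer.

k = 3

obs 1: x=0 → posterior Beta(9/5, 15/4)
obs 2: x=1 → posterior Beta(14/5, 15/4)
obs 3: x=1 → posterior Beta(19/5, 15/4)
obs 4: x=1 → posterior Beta(24/5, 15/4)
obs 5: x=0 → posterior Beta(24/5, 19/4)
obs 6: x=0 → posterior Beta(24/5, 23/4)
obs 7: x=0 → posterior Beta(24/5, 27/4)
obs 8: x=0 → posterior Beta(24/5, 31/4)
obs 9: x=1 → posterior Beta(29/5, 31/4)
obs 10: x=0 → posterior Beta(29/5, 35/4)
obs 11: x=1 → posterior Beta(34/5, 35/4)
obs 12: x=1 → posterior Beta(39/5, 35/4)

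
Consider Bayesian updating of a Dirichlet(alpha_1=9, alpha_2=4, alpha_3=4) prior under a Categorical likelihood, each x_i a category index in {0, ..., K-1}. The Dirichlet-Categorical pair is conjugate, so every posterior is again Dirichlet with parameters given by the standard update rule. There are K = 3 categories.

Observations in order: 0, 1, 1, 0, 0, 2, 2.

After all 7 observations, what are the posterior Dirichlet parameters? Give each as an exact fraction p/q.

alpha_1=12, alpha_2=6, alpha_3=6

obs 1: x=0 → posterior Dirichlet(10, 4, 4)
obs 2: x=1 → posterior Dirichlet(10, 5, 4)
obs 3: x=1 → posterior Dirichlet(10, 6, 4)
obs 4: x=0 → posterior Dirichlet(11, 6, 4)
obs 5: x=0 → posterior Dirichlet(12, 6, 4)
obs 6: x=2 → posterior Dirichlet(12, 6, 5)
obs 7: x=2 → posterior Dirichlet(12, 6, 6)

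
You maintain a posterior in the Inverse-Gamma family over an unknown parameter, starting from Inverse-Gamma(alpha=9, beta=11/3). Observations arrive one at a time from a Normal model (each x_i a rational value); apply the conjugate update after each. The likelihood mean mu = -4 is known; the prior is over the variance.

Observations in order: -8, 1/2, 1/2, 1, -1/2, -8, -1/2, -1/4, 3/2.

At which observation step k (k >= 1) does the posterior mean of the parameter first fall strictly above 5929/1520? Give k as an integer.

k = 4

obs 1: x=-8 → posterior Inverse-Gamma(19/2, 35/3)
obs 2: x=1/2 → posterior Inverse-Gamma(10, 523/24)
obs 3: x=1/2 → posterior Inverse-Gamma(21/2, 383/12)
obs 4: x=1 → posterior Inverse-Gamma(11, 533/12)
obs 5: x=-1/2 → posterior Inverse-Gamma(23/2, 1213/24)
obs 6: x=-8 → posterior Inverse-Gamma(12, 1405/24)
obs 7: x=-1/2 → posterior Inverse-Gamma(25/2, 194/3)
obs 8: x=-1/4 → posterior Inverse-Gamma(13, 6883/96)
obs 9: x=3/2 → posterior Inverse-Gamma(27/2, 8335/96)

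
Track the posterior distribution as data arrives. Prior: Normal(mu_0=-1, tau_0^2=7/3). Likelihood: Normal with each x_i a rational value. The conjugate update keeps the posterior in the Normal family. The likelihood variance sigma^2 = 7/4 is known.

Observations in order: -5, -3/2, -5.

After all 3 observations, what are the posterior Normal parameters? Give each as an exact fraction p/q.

obs 1: x=-5 → posterior Normal(-23/7, 1)
obs 2: x=-3/2 → posterior Normal(-29/11, 7/11)
obs 3: x=-5 → posterior Normal(-49/15, 7/15)

mu_0=-49/15, tau_0^2=7/15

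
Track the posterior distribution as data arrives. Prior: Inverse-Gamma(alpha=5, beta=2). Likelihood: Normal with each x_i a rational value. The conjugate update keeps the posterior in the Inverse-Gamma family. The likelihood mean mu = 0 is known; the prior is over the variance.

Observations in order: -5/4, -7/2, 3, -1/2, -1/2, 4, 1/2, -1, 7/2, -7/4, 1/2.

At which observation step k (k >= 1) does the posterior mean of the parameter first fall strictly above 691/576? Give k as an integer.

k = 2

obs 1: x=-5/4 → posterior Inverse-Gamma(11/2, 89/32)
obs 2: x=-7/2 → posterior Inverse-Gamma(6, 285/32)
obs 3: x=3 → posterior Inverse-Gamma(13/2, 429/32)
obs 4: x=-1/2 → posterior Inverse-Gamma(7, 433/32)
obs 5: x=-1/2 → posterior Inverse-Gamma(15/2, 437/32)
obs 6: x=4 → posterior Inverse-Gamma(8, 693/32)
obs 7: x=1/2 → posterior Inverse-Gamma(17/2, 697/32)
obs 8: x=-1 → posterior Inverse-Gamma(9, 713/32)
obs 9: x=7/2 → posterior Inverse-Gamma(19/2, 909/32)
obs 10: x=-7/4 → posterior Inverse-Gamma(10, 479/16)
obs 11: x=1/2 → posterior Inverse-Gamma(21/2, 481/16)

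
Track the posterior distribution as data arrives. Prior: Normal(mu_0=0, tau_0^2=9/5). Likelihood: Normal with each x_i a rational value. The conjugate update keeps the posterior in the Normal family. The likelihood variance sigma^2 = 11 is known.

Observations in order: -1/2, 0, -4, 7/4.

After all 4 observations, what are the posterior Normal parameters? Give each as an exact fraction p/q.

mu_0=-99/364, tau_0^2=99/91

obs 1: x=-1/2 → posterior Normal(-9/128, 99/64)
obs 2: x=0 → posterior Normal(-9/146, 99/73)
obs 3: x=-4 → posterior Normal(-81/164, 99/82)
obs 4: x=7/4 → posterior Normal(-99/364, 99/91)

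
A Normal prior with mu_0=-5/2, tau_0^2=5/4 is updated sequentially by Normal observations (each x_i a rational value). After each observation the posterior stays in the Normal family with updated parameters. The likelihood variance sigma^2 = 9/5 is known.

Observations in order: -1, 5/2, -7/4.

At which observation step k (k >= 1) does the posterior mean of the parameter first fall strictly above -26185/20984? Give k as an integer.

obs 1: x=-1 → posterior Normal(-115/61, 45/61)
obs 2: x=5/2 → posterior Normal(-105/172, 45/86)
obs 3: x=-7/4 → posterior Normal(-385/444, 15/37)

k = 2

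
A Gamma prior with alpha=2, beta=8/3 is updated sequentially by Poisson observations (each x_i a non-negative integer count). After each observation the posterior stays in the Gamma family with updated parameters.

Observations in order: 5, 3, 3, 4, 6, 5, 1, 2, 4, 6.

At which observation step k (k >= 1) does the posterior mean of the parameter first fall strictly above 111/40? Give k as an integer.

k = 5

obs 1: x=5 → posterior Gamma(7, 11/3)
obs 2: x=3 → posterior Gamma(10, 14/3)
obs 3: x=3 → posterior Gamma(13, 17/3)
obs 4: x=4 → posterior Gamma(17, 20/3)
obs 5: x=6 → posterior Gamma(23, 23/3)
obs 6: x=5 → posterior Gamma(28, 26/3)
obs 7: x=1 → posterior Gamma(29, 29/3)
obs 8: x=2 → posterior Gamma(31, 32/3)
obs 9: x=4 → posterior Gamma(35, 35/3)
obs 10: x=6 → posterior Gamma(41, 38/3)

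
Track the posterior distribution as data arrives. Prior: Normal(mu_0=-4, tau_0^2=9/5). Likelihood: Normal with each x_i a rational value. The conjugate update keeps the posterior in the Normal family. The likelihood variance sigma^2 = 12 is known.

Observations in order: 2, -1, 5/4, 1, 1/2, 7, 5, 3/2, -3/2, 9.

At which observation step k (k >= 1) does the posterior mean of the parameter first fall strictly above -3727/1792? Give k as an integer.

k = 5

obs 1: x=2 → posterior Normal(-74/23, 36/23)
obs 2: x=-1 → posterior Normal(-77/26, 18/13)
obs 3: x=5/4 → posterior Normal(-293/116, 36/29)
obs 4: x=1 → posterior Normal(-281/128, 9/8)
obs 5: x=1/2 → posterior Normal(-55/28, 36/35)
obs 6: x=7 → posterior Normal(-191/152, 18/19)
obs 7: x=5 → posterior Normal(-131/164, 36/41)
obs 8: x=3/2 → posterior Normal(-113/176, 9/11)
obs 9: x=-3/2 → posterior Normal(-131/188, 36/47)
obs 10: x=9 → posterior Normal(-23/200, 18/25)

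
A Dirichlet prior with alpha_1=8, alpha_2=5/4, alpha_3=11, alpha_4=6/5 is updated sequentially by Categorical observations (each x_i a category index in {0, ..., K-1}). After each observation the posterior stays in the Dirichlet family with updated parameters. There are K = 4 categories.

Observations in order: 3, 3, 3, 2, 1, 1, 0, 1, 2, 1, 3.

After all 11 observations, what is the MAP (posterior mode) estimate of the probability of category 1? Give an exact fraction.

obs 1: x=3 → posterior Dirichlet(8, 5/4, 11, 11/5)
obs 2: x=3 → posterior Dirichlet(8, 5/4, 11, 16/5)
obs 3: x=3 → posterior Dirichlet(8, 5/4, 11, 21/5)
obs 4: x=2 → posterior Dirichlet(8, 5/4, 12, 21/5)
obs 5: x=1 → posterior Dirichlet(8, 9/4, 12, 21/5)
obs 6: x=1 → posterior Dirichlet(8, 13/4, 12, 21/5)
obs 7: x=0 → posterior Dirichlet(9, 13/4, 12, 21/5)
obs 8: x=1 → posterior Dirichlet(9, 17/4, 12, 21/5)
obs 9: x=2 → posterior Dirichlet(9, 17/4, 13, 21/5)
obs 10: x=1 → posterior Dirichlet(9, 21/4, 13, 21/5)
obs 11: x=3 → posterior Dirichlet(9, 21/4, 13, 26/5)

85/569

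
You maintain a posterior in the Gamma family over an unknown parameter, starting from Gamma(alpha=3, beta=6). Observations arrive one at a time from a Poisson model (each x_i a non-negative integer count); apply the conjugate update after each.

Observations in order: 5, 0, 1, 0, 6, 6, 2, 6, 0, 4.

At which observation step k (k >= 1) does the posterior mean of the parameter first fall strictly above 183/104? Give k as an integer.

k = 7

obs 1: x=5 → posterior Gamma(8, 7)
obs 2: x=0 → posterior Gamma(8, 8)
obs 3: x=1 → posterior Gamma(9, 9)
obs 4: x=0 → posterior Gamma(9, 10)
obs 5: x=6 → posterior Gamma(15, 11)
obs 6: x=6 → posterior Gamma(21, 12)
obs 7: x=2 → posterior Gamma(23, 13)
obs 8: x=6 → posterior Gamma(29, 14)
obs 9: x=0 → posterior Gamma(29, 15)
obs 10: x=4 → posterior Gamma(33, 16)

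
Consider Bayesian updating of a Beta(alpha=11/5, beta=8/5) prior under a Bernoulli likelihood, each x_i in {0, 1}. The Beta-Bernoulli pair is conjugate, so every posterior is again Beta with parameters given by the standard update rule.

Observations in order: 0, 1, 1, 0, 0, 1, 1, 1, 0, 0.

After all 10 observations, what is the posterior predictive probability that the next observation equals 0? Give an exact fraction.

obs 1: x=0 → posterior Beta(11/5, 13/5)
obs 2: x=1 → posterior Beta(16/5, 13/5)
obs 3: x=1 → posterior Beta(21/5, 13/5)
obs 4: x=0 → posterior Beta(21/5, 18/5)
obs 5: x=0 → posterior Beta(21/5, 23/5)
obs 6: x=1 → posterior Beta(26/5, 23/5)
obs 7: x=1 → posterior Beta(31/5, 23/5)
obs 8: x=1 → posterior Beta(36/5, 23/5)
obs 9: x=0 → posterior Beta(36/5, 28/5)
obs 10: x=0 → posterior Beta(36/5, 33/5)

11/23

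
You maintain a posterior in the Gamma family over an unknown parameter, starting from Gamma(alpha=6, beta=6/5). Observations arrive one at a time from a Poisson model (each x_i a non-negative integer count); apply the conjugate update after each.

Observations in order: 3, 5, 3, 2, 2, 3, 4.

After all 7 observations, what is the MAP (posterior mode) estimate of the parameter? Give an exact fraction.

obs 1: x=3 → posterior Gamma(9, 11/5)
obs 2: x=5 → posterior Gamma(14, 16/5)
obs 3: x=3 → posterior Gamma(17, 21/5)
obs 4: x=2 → posterior Gamma(19, 26/5)
obs 5: x=2 → posterior Gamma(21, 31/5)
obs 6: x=3 → posterior Gamma(24, 36/5)
obs 7: x=4 → posterior Gamma(28, 41/5)

135/41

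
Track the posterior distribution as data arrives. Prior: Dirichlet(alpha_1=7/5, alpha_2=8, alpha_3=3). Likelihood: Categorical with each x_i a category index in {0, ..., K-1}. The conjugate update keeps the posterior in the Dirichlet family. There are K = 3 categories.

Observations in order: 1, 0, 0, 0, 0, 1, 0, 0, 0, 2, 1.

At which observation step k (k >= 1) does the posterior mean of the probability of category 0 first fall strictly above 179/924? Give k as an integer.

k = 3

obs 1: x=1 → posterior Dirichlet(7/5, 9, 3)
obs 2: x=0 → posterior Dirichlet(12/5, 9, 3)
obs 3: x=0 → posterior Dirichlet(17/5, 9, 3)
obs 4: x=0 → posterior Dirichlet(22/5, 9, 3)
obs 5: x=0 → posterior Dirichlet(27/5, 9, 3)
obs 6: x=1 → posterior Dirichlet(27/5, 10, 3)
obs 7: x=0 → posterior Dirichlet(32/5, 10, 3)
obs 8: x=0 → posterior Dirichlet(37/5, 10, 3)
obs 9: x=0 → posterior Dirichlet(42/5, 10, 3)
obs 10: x=2 → posterior Dirichlet(42/5, 10, 4)
obs 11: x=1 → posterior Dirichlet(42/5, 11, 4)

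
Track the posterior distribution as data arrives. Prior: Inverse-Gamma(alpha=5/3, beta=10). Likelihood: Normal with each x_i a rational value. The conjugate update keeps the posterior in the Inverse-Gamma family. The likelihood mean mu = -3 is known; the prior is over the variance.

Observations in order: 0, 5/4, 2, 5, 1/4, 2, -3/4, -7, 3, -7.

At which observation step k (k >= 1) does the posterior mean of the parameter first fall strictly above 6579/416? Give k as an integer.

obs 1: x=0 → posterior Inverse-Gamma(13/6, 29/2)
obs 2: x=5/4 → posterior Inverse-Gamma(8/3, 753/32)
obs 3: x=2 → posterior Inverse-Gamma(19/6, 1153/32)
obs 4: x=5 → posterior Inverse-Gamma(11/3, 2177/32)
obs 5: x=1/4 → posterior Inverse-Gamma(25/6, 1173/16)
obs 6: x=2 → posterior Inverse-Gamma(14/3, 1373/16)
obs 7: x=-3/4 → posterior Inverse-Gamma(31/6, 2827/32)
obs 8: x=-7 → posterior Inverse-Gamma(17/3, 3083/32)
obs 9: x=3 → posterior Inverse-Gamma(37/6, 3659/32)
obs 10: x=-7 → posterior Inverse-Gamma(20/3, 3915/32)

k = 3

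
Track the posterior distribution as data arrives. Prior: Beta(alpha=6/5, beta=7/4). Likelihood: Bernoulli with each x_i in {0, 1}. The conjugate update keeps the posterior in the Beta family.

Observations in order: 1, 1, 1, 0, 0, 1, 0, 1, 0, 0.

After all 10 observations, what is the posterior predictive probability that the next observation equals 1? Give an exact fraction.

124/259

obs 1: x=1 → posterior Beta(11/5, 7/4)
obs 2: x=1 → posterior Beta(16/5, 7/4)
obs 3: x=1 → posterior Beta(21/5, 7/4)
obs 4: x=0 → posterior Beta(21/5, 11/4)
obs 5: x=0 → posterior Beta(21/5, 15/4)
obs 6: x=1 → posterior Beta(26/5, 15/4)
obs 7: x=0 → posterior Beta(26/5, 19/4)
obs 8: x=1 → posterior Beta(31/5, 19/4)
obs 9: x=0 → posterior Beta(31/5, 23/4)
obs 10: x=0 → posterior Beta(31/5, 27/4)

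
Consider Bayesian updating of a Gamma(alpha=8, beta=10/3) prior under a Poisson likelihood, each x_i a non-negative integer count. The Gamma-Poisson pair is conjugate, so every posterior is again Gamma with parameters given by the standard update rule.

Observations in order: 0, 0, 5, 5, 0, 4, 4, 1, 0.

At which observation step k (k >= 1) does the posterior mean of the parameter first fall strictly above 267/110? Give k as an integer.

k = 4

obs 1: x=0 → posterior Gamma(8, 13/3)
obs 2: x=0 → posterior Gamma(8, 16/3)
obs 3: x=5 → posterior Gamma(13, 19/3)
obs 4: x=5 → posterior Gamma(18, 22/3)
obs 5: x=0 → posterior Gamma(18, 25/3)
obs 6: x=4 → posterior Gamma(22, 28/3)
obs 7: x=4 → posterior Gamma(26, 31/3)
obs 8: x=1 → posterior Gamma(27, 34/3)
obs 9: x=0 → posterior Gamma(27, 37/3)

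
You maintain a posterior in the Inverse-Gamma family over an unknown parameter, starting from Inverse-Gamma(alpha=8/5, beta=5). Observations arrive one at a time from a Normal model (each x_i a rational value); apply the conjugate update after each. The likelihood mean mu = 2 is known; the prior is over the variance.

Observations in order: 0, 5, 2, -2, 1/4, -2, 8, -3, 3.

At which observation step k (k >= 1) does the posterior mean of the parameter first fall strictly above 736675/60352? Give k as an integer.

obs 1: x=0 → posterior Inverse-Gamma(21/10, 7)
obs 2: x=5 → posterior Inverse-Gamma(13/5, 23/2)
obs 3: x=2 → posterior Inverse-Gamma(31/10, 23/2)
obs 4: x=-2 → posterior Inverse-Gamma(18/5, 39/2)
obs 5: x=1/4 → posterior Inverse-Gamma(41/10, 673/32)
obs 6: x=-2 → posterior Inverse-Gamma(23/5, 929/32)
obs 7: x=8 → posterior Inverse-Gamma(51/10, 1505/32)
obs 8: x=-3 → posterior Inverse-Gamma(28/5, 1905/32)
obs 9: x=3 → posterior Inverse-Gamma(61/10, 1921/32)

k = 8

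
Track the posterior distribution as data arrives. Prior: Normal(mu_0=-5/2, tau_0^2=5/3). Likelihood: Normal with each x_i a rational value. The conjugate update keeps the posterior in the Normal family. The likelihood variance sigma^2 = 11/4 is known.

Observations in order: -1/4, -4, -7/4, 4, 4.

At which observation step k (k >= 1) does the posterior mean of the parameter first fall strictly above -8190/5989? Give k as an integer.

obs 1: x=-1/4 → posterior Normal(-175/106, 55/53)
obs 2: x=-4 → posterior Normal(-335/146, 55/73)
obs 3: x=-7/4 → posterior Normal(-135/62, 55/93)
obs 4: x=4 → posterior Normal(-245/226, 55/113)
obs 5: x=4 → posterior Normal(-85/266, 55/133)

k = 4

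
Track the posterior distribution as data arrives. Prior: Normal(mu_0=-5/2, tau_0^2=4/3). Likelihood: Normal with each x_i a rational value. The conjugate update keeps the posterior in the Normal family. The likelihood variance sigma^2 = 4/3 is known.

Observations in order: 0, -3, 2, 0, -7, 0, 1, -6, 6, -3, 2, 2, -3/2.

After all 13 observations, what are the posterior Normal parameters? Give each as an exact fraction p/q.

mu_0=-5/7, tau_0^2=2/21

obs 1: x=0 → posterior Normal(-5/4, 2/3)
obs 2: x=-3 → posterior Normal(-11/6, 4/9)
obs 3: x=2 → posterior Normal(-7/8, 1/3)
obs 4: x=0 → posterior Normal(-7/10, 4/15)
obs 5: x=-7 → posterior Normal(-7/4, 2/9)
obs 6: x=0 → posterior Normal(-3/2, 4/21)
obs 7: x=1 → posterior Normal(-19/16, 1/6)
obs 8: x=-6 → posterior Normal(-31/18, 4/27)
obs 9: x=6 → posterior Normal(-19/20, 2/15)
obs 10: x=-3 → posterior Normal(-25/22, 4/33)
obs 11: x=2 → posterior Normal(-7/8, 1/9)
obs 12: x=2 → posterior Normal(-17/26, 4/39)
obs 13: x=-3/2 → posterior Normal(-5/7, 2/21)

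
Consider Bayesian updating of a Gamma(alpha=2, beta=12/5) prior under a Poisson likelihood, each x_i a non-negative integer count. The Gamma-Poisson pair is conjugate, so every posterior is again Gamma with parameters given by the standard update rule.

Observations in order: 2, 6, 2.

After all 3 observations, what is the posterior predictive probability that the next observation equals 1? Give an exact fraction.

2251419529454986815/9223372036854775808

obs 1: x=2 → posterior Gamma(4, 17/5)
obs 2: x=6 → posterior Gamma(10, 22/5)
obs 3: x=2 → posterior Gamma(12, 27/5)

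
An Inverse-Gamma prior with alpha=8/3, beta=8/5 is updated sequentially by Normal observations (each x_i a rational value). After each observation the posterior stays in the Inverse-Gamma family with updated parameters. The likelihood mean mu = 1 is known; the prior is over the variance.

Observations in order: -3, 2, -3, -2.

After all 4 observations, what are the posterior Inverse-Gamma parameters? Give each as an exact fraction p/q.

alpha=14/3, beta=113/5

obs 1: x=-3 → posterior Inverse-Gamma(19/6, 48/5)
obs 2: x=2 → posterior Inverse-Gamma(11/3, 101/10)
obs 3: x=-3 → posterior Inverse-Gamma(25/6, 181/10)
obs 4: x=-2 → posterior Inverse-Gamma(14/3, 113/5)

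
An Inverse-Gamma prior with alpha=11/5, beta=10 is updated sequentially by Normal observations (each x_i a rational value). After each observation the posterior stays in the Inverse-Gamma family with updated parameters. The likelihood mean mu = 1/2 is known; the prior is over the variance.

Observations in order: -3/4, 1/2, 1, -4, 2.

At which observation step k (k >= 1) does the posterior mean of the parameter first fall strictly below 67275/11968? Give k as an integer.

obs 1: x=-3/4 → posterior Inverse-Gamma(27/10, 345/32)
obs 2: x=1/2 → posterior Inverse-Gamma(16/5, 345/32)
obs 3: x=1 → posterior Inverse-Gamma(37/10, 349/32)
obs 4: x=-4 → posterior Inverse-Gamma(21/5, 673/32)
obs 5: x=2 → posterior Inverse-Gamma(47/10, 709/32)

k = 2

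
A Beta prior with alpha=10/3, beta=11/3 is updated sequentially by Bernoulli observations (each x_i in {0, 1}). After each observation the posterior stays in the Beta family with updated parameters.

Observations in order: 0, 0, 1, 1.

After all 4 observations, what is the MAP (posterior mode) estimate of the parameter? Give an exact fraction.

13/27

obs 1: x=0 → posterior Beta(10/3, 14/3)
obs 2: x=0 → posterior Beta(10/3, 17/3)
obs 3: x=1 → posterior Beta(13/3, 17/3)
obs 4: x=1 → posterior Beta(16/3, 17/3)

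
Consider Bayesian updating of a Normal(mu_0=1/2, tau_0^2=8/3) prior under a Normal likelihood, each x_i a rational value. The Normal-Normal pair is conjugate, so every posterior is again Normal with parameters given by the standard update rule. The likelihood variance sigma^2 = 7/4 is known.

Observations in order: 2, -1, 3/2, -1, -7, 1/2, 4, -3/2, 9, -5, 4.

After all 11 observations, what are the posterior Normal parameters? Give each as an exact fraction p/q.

mu_0=1/2, tau_0^2=56/373

obs 1: x=2 → posterior Normal(149/106, 56/53)
obs 2: x=-1 → posterior Normal(1/2, 56/85)
obs 3: x=3/2 → posterior Normal(181/234, 56/117)
obs 4: x=-1 → posterior Normal(117/298, 56/149)
obs 5: x=-7 → posterior Normal(-331/362, 56/181)
obs 6: x=1/2 → posterior Normal(-299/426, 56/213)
obs 7: x=4 → posterior Normal(-43/490, 8/35)
obs 8: x=-3/2 → posterior Normal(-139/554, 56/277)
obs 9: x=9 → posterior Normal(437/618, 56/309)
obs 10: x=-5 → posterior Normal(117/682, 56/341)
obs 11: x=4 → posterior Normal(1/2, 56/373)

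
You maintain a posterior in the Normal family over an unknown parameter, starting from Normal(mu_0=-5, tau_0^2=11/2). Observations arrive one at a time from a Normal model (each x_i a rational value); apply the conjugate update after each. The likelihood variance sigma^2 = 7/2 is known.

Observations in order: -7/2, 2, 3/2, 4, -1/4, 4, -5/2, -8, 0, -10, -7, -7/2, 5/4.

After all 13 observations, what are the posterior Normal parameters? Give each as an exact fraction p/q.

obs 1: x=-7/2 → posterior Normal(-49/12, 77/36)
obs 2: x=2 → posterior Normal(-103/58, 77/58)
obs 3: x=3/2 → posterior Normal(-7/8, 77/80)
obs 4: x=4 → posterior Normal(3/17, 77/102)
obs 5: x=-1/4 → posterior Normal(25/248, 77/124)
obs 6: x=4 → posterior Normal(201/292, 77/146)
obs 7: x=-5/2 → posterior Normal(13/48, 11/24)
obs 8: x=-8 → posterior Normal(-261/380, 77/190)
obs 9: x=0 → posterior Normal(-261/424, 77/212)
obs 10: x=-10 → posterior Normal(-701/468, 77/234)
obs 11: x=-7 → posterior Normal(-1009/512, 77/256)
obs 12: x=-7/2 → posterior Normal(-1163/556, 77/278)
obs 13: x=5/4 → posterior Normal(-277/150, 77/300)

mu_0=-277/150, tau_0^2=77/300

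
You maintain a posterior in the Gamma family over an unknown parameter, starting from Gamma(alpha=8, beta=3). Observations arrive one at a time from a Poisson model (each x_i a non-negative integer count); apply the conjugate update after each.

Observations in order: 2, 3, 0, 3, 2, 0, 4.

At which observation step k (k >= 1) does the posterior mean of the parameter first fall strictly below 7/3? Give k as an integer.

obs 1: x=2 → posterior Gamma(10, 4)
obs 2: x=3 → posterior Gamma(13, 5)
obs 3: x=0 → posterior Gamma(13, 6)
obs 4: x=3 → posterior Gamma(16, 7)
obs 5: x=2 → posterior Gamma(18, 8)
obs 6: x=0 → posterior Gamma(18, 9)
obs 7: x=4 → posterior Gamma(22, 10)

k = 3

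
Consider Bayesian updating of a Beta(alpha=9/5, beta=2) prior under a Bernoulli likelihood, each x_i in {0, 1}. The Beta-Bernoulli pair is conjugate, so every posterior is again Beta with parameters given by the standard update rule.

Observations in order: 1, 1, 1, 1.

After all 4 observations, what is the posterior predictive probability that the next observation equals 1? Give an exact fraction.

obs 1: x=1 → posterior Beta(14/5, 2)
obs 2: x=1 → posterior Beta(19/5, 2)
obs 3: x=1 → posterior Beta(24/5, 2)
obs 4: x=1 → posterior Beta(29/5, 2)

29/39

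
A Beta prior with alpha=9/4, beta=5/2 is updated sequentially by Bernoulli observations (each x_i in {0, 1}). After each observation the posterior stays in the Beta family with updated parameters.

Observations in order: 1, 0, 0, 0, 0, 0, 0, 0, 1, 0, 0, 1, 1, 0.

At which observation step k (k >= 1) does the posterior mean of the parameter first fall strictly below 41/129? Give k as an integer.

k = 6

obs 1: x=1 → posterior Beta(13/4, 5/2)
obs 2: x=0 → posterior Beta(13/4, 7/2)
obs 3: x=0 → posterior Beta(13/4, 9/2)
obs 4: x=0 → posterior Beta(13/4, 11/2)
obs 5: x=0 → posterior Beta(13/4, 13/2)
obs 6: x=0 → posterior Beta(13/4, 15/2)
obs 7: x=0 → posterior Beta(13/4, 17/2)
obs 8: x=0 → posterior Beta(13/4, 19/2)
obs 9: x=1 → posterior Beta(17/4, 19/2)
obs 10: x=0 → posterior Beta(17/4, 21/2)
obs 11: x=0 → posterior Beta(17/4, 23/2)
obs 12: x=1 → posterior Beta(21/4, 23/2)
obs 13: x=1 → posterior Beta(25/4, 23/2)
obs 14: x=0 → posterior Beta(25/4, 25/2)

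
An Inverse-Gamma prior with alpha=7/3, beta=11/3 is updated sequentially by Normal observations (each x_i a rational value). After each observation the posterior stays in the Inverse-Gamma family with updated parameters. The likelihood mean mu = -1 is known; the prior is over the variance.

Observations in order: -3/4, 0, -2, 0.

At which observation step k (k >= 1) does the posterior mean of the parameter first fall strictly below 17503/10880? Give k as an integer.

obs 1: x=-3/4 → posterior Inverse-Gamma(17/6, 355/96)
obs 2: x=0 → posterior Inverse-Gamma(10/3, 403/96)
obs 3: x=-2 → posterior Inverse-Gamma(23/6, 451/96)
obs 4: x=0 → posterior Inverse-Gamma(13/3, 499/96)

k = 4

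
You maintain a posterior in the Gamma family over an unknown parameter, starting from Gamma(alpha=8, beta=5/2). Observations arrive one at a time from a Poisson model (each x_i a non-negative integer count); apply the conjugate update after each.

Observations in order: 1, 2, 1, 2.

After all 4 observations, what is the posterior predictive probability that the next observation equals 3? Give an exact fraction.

obs 1: x=1 → posterior Gamma(9, 7/2)
obs 2: x=2 → posterior Gamma(11, 9/2)
obs 3: x=1 → posterior Gamma(12, 11/2)
obs 4: x=2 → posterior Gamma(14, 13/2)

3527889241586562944/19705225067138671875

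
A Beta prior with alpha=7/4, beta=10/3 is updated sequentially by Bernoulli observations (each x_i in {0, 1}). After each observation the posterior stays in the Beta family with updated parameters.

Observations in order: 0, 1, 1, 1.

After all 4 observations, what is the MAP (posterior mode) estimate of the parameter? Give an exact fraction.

9/17

obs 1: x=0 → posterior Beta(7/4, 13/3)
obs 2: x=1 → posterior Beta(11/4, 13/3)
obs 3: x=1 → posterior Beta(15/4, 13/3)
obs 4: x=1 → posterior Beta(19/4, 13/3)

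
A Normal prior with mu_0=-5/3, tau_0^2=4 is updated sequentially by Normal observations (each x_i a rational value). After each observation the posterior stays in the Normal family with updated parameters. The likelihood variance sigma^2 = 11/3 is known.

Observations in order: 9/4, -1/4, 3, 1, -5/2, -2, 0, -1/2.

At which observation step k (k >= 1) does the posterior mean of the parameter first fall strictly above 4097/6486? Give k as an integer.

k = 3

obs 1: x=9/4 → posterior Normal(26/69, 44/23)
obs 2: x=-1/4 → posterior Normal(17/105, 44/35)
obs 3: x=3 → posterior Normal(125/141, 44/47)
obs 4: x=1 → posterior Normal(161/177, 44/59)
obs 5: x=-5/2 → posterior Normal(1/3, 44/71)
obs 6: x=-2 → posterior Normal(-1/249, 44/83)
obs 7: x=0 → posterior Normal(-1/285, 44/95)
obs 8: x=-1/2 → posterior Normal(-19/321, 44/107)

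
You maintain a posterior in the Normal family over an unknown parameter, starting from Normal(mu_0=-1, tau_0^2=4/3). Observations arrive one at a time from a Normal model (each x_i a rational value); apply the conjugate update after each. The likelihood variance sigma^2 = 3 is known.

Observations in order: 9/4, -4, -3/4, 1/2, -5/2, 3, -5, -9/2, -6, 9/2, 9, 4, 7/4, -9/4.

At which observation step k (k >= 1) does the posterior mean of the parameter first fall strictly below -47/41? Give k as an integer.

obs 1: x=9/4 → posterior Normal(0, 12/13)
obs 2: x=-4 → posterior Normal(-16/17, 12/17)
obs 3: x=-3/4 → posterior Normal(-19/21, 4/7)
obs 4: x=1/2 → posterior Normal(-17/25, 12/25)
obs 5: x=-5/2 → posterior Normal(-27/29, 12/29)
obs 6: x=3 → posterior Normal(-5/11, 4/11)
obs 7: x=-5 → posterior Normal(-35/37, 12/37)
obs 8: x=-9/2 → posterior Normal(-53/41, 12/41)
obs 9: x=-6 → posterior Normal(-77/45, 4/15)
obs 10: x=9/2 → posterior Normal(-59/49, 12/49)
obs 11: x=9 → posterior Normal(-23/53, 12/53)
obs 12: x=4 → posterior Normal(-7/57, 4/19)
obs 13: x=7/4 → posterior Normal(0, 12/61)
obs 14: x=-9/4 → posterior Normal(-9/65, 12/65)

k = 8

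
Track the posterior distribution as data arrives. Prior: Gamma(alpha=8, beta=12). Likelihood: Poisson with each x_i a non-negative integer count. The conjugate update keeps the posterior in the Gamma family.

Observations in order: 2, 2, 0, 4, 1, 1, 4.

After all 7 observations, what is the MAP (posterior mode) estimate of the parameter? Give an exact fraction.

obs 1: x=2 → posterior Gamma(10, 13)
obs 2: x=2 → posterior Gamma(12, 14)
obs 3: x=0 → posterior Gamma(12, 15)
obs 4: x=4 → posterior Gamma(16, 16)
obs 5: x=1 → posterior Gamma(17, 17)
obs 6: x=1 → posterior Gamma(18, 18)
obs 7: x=4 → posterior Gamma(22, 19)

21/19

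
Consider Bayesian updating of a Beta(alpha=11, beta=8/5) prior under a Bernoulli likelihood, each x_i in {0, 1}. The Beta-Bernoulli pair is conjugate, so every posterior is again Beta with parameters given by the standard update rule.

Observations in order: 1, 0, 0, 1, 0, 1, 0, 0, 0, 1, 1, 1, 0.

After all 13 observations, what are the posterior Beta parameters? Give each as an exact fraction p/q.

obs 1: x=1 → posterior Beta(12, 8/5)
obs 2: x=0 → posterior Beta(12, 13/5)
obs 3: x=0 → posterior Beta(12, 18/5)
obs 4: x=1 → posterior Beta(13, 18/5)
obs 5: x=0 → posterior Beta(13, 23/5)
obs 6: x=1 → posterior Beta(14, 23/5)
obs 7: x=0 → posterior Beta(14, 28/5)
obs 8: x=0 → posterior Beta(14, 33/5)
obs 9: x=0 → posterior Beta(14, 38/5)
obs 10: x=1 → posterior Beta(15, 38/5)
obs 11: x=1 → posterior Beta(16, 38/5)
obs 12: x=1 → posterior Beta(17, 38/5)
obs 13: x=0 → posterior Beta(17, 43/5)

alpha=17, beta=43/5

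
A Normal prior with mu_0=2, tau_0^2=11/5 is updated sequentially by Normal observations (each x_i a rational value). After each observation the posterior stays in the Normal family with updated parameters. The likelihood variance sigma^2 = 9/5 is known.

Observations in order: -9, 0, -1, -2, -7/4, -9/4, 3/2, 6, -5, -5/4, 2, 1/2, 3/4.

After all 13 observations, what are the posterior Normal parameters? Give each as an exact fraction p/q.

obs 1: x=-9 → posterior Normal(-81/20, 99/100)
obs 2: x=0 → posterior Normal(-81/31, 99/155)
obs 3: x=-1 → posterior Normal(-46/21, 33/70)
obs 4: x=-2 → posterior Normal(-114/53, 99/265)
obs 5: x=-7/4 → posterior Normal(-533/256, 99/320)
obs 6: x=-9/4 → posterior Normal(-158/75, 33/125)
obs 7: x=3/2 → posterior Normal(-283/172, 99/430)
obs 8: x=6 → posterior Normal(-151/194, 99/485)
obs 9: x=-5 → posterior Normal(-29/24, 11/60)
obs 10: x=-5/4 → posterior Normal(-577/476, 99/595)
obs 11: x=2 → posterior Normal(-489/520, 99/650)
obs 12: x=1/2 → posterior Normal(-467/564, 33/235)
obs 13: x=3/4 → posterior Normal(-217/304, 99/760)

mu_0=-217/304, tau_0^2=99/760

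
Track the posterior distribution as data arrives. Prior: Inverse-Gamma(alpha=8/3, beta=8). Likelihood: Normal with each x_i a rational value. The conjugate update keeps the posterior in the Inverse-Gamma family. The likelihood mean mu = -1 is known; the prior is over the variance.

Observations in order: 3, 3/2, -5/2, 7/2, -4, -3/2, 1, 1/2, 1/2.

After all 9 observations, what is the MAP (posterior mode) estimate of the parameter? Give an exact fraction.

471/98

obs 1: x=3 → posterior Inverse-Gamma(19/6, 16)
obs 2: x=3/2 → posterior Inverse-Gamma(11/3, 153/8)
obs 3: x=-5/2 → posterior Inverse-Gamma(25/6, 81/4)
obs 4: x=7/2 → posterior Inverse-Gamma(14/3, 243/8)
obs 5: x=-4 → posterior Inverse-Gamma(31/6, 279/8)
obs 6: x=-3/2 → posterior Inverse-Gamma(17/3, 35)
obs 7: x=1 → posterior Inverse-Gamma(37/6, 37)
obs 8: x=1/2 → posterior Inverse-Gamma(20/3, 305/8)
obs 9: x=1/2 → posterior Inverse-Gamma(43/6, 157/4)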